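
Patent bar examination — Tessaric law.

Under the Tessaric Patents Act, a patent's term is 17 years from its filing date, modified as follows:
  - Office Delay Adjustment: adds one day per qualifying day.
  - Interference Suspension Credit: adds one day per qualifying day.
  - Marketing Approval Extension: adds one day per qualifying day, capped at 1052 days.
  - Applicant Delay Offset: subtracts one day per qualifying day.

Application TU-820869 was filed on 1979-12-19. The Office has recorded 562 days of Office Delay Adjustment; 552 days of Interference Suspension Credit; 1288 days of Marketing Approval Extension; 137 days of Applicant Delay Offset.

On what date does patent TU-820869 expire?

2002-07-10

Base term: filing date + 17 years → 19 December 1996.
Office Delay Adjustment: +562 days → 4 July 1998.
Interference Suspension Credit: +552 days → 7 January 2000.
Marketing Approval Extension: 1288 days claimed exceeds the 1052-day cap, so +1052 days → 24 November 2002.
Applicant Delay Offset: −137 days → 10 July 2002.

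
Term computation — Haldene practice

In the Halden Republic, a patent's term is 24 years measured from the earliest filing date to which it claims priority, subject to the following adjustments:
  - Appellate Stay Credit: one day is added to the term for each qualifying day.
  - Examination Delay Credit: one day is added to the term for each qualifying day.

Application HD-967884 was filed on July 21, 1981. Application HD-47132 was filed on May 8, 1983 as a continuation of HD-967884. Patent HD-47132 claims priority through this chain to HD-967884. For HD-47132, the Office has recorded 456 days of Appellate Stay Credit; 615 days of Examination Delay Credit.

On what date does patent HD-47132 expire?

June 26, 2008

Earliest priority filing: 21 July 1981.
Base term: 21 July 1981 + 24 years → 21 July 2005.
Appellate Stay Credit: +456 days → 20 October 2006.
Examination Delay Credit: +615 days → 26 June 2008.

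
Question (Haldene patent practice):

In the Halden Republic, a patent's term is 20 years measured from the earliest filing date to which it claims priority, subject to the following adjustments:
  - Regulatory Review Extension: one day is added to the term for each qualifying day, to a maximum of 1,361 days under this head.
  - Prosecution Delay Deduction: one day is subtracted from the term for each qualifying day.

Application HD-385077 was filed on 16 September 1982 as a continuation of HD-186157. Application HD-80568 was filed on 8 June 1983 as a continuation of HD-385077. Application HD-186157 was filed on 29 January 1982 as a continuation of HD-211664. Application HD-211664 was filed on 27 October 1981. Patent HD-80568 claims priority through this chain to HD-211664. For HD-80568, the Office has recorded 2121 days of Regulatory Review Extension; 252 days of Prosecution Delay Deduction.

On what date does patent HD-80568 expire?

2004-11-09

Earliest priority filing: 27 October 1981.
Base term: 27 October 1981 + 20 years → 27 October 2001.
Regulatory Review Extension: 2121 days claimed exceeds the 1361-day cap, so +1361 days → 19 July 2005.
Prosecution Delay Deduction: −252 days → 9 November 2004.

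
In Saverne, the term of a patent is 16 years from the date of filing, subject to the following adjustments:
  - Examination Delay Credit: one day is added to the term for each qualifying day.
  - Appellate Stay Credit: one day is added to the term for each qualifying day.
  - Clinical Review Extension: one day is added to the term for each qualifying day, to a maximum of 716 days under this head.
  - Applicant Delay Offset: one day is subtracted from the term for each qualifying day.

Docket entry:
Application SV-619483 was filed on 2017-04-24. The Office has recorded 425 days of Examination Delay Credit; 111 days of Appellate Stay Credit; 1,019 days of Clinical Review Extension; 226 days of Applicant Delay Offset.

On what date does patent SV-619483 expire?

Base term: filing date + 16 years → 24 April 2033.
Examination Delay Credit: +425 days → 23 June 2034.
Appellate Stay Credit: +111 days → 12 October 2034.
Clinical Review Extension: 1019 days claimed exceeds the 716-day cap, so +716 days → 27 September 2036.
Applicant Delay Offset: −226 days → 14 February 2036.

February 14, 2036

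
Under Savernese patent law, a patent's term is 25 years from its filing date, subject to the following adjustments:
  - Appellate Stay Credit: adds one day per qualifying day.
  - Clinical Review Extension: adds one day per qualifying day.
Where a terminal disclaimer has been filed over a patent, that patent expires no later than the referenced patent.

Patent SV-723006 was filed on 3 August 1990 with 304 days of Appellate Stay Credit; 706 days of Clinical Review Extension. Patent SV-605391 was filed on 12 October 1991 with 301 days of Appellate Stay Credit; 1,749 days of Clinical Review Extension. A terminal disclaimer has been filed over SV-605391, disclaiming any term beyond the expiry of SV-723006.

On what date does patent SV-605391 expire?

May 9, 2018

Natural term of SV-605391:
  Base: filing + 25 years → 12 October 2016.
  Appellate Stay Credit: +301 days → 9 August 2017.
  Clinical Review Extension: +1749 days → 24 May 2022.
Expiry of referenced patent SV-723006:
  Base: filing + 25 years → 3 August 2015.
  Appellate Stay Credit: +304 days → 2 June 2016.
  Clinical Review Extension: +706 days → 9 May 2018.
Terminal disclaimer: SV-605391 expires on the earlier of 24 May 2022 and 9 May 2018.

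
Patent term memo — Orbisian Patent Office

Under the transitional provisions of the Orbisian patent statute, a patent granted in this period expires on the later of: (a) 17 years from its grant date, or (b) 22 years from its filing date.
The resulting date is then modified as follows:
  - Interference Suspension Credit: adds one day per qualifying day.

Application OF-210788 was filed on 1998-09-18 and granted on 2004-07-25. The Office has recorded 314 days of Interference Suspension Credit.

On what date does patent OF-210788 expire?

(a) grant + 17 years → 25 July 2021.
(b) filing + 22 years → 18 September 2020.
Later of the two: 25 July 2021.
Interference Suspension Credit: +314 days → 4 June 2022.

June 4, 2022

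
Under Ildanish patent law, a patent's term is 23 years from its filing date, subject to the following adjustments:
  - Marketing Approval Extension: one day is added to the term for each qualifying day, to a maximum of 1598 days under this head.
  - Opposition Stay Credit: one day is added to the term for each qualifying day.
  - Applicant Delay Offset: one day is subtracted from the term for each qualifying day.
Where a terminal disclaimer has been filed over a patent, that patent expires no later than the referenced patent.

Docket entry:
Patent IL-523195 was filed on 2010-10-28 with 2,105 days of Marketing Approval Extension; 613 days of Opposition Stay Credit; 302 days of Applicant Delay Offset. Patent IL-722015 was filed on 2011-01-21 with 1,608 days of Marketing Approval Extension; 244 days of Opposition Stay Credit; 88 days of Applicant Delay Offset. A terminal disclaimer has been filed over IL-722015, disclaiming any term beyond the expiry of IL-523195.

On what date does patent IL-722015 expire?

Natural term of IL-722015:
  Base: filing + 23 years → 21 January 2034.
  Marketing Approval Extension: 1608 days claimed exceeds the 1598-day cap, so +1598 days → 7 June 2038.
  Opposition Stay Credit: +244 days → 6 February 2039.
  Applicant Delay Offset: −88 days → 10 November 2038.
Expiry of referenced patent IL-523195:
  Base: filing + 23 years → 28 October 2033.
  Marketing Approval Extension: 2105 days claimed exceeds the 1598-day cap, so +1598 days → 14 March 2038.
  Opposition Stay Credit: +613 days → 17 November 2039.
  Applicant Delay Offset: −302 days → 19 January 2039.
Terminal disclaimer: IL-722015 expires on the earlier of 10 November 2038 and 19 January 2039.

November 10, 2038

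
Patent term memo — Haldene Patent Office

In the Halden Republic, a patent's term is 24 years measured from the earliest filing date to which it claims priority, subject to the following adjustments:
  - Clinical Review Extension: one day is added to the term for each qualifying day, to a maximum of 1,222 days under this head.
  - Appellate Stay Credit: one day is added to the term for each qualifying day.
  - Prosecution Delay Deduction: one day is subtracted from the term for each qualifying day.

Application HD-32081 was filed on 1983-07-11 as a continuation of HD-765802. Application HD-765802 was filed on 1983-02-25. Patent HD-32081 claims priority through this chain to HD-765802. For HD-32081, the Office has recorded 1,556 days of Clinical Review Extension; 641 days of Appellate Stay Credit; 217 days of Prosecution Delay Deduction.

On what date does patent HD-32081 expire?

Earliest priority filing: 25 February 1983.
Base term: 25 February 1983 + 24 years → 25 February 2007.
Clinical Review Extension: 1556 days claimed exceeds the 1222-day cap, so +1222 days → 1 July 2010.
Appellate Stay Credit: +641 days → 2 April 2012.
Prosecution Delay Deduction: −217 days → 29 August 2011.

2011-08-29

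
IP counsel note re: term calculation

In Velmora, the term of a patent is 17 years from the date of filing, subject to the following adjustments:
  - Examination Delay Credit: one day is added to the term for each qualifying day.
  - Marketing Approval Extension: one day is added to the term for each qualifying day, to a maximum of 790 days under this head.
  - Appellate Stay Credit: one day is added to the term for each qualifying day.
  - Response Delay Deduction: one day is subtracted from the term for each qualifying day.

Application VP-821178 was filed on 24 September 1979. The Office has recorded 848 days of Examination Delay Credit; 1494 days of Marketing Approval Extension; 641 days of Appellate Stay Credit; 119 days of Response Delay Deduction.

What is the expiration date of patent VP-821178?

Base term: filing date + 17 years → 24 September 1996.
Examination Delay Credit: +848 days → 20 January 1999.
Marketing Approval Extension: 1494 days claimed exceeds the 790-day cap, so +790 days → 20 March 2001.
Appellate Stay Credit: +641 days → 21 December 2002.
Response Delay Deduction: −119 days → 24 August 2002.

August 24, 2002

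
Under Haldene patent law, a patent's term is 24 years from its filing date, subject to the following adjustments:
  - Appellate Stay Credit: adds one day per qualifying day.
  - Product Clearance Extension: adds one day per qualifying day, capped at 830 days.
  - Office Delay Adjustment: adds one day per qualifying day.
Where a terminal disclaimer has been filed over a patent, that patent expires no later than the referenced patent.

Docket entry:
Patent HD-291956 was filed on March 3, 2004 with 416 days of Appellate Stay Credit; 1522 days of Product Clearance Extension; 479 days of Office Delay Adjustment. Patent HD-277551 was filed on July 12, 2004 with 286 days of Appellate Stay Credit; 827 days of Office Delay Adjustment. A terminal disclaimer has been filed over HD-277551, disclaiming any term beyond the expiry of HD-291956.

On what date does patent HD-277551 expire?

July 30, 2031

Natural term of HD-277551:
  Base: filing + 24 years → 12 July 2028.
  Appellate Stay Credit: +286 days → 24 April 2029.
  Office Delay Adjustment: +827 days → 30 July 2031.
Expiry of referenced patent HD-291956:
  Base: filing + 24 years → 3 March 2028.
  Appellate Stay Credit: +416 days → 23 April 2029.
  Product Clearance Extension: 1522 days claimed exceeds the 830-day cap, so +830 days → 1 August 2031.
  Office Delay Adjustment: +479 days → 22 November 2032.
Terminal disclaimer: HD-277551 expires on the earlier of 30 July 2031 and 22 November 2032.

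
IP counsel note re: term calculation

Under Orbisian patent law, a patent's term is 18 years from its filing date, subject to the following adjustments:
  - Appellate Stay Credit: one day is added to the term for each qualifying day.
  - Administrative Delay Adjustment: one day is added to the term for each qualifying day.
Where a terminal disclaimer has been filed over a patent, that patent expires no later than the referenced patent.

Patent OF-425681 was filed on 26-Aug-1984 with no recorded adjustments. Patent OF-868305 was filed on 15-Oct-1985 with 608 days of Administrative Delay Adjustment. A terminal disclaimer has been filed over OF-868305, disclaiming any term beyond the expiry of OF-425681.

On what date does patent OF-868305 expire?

2002-08-26

Natural term of OF-868305:
  Base: filing + 18 years → 15 October 2003.
  Administrative Delay Adjustment: +608 days → 14 June 2005.
Expiry of referenced patent OF-425681:
  Base: filing + 18 years → 26 August 2002.
Terminal disclaimer: OF-868305 expires on the earlier of 14 June 2005 and 26 August 2002.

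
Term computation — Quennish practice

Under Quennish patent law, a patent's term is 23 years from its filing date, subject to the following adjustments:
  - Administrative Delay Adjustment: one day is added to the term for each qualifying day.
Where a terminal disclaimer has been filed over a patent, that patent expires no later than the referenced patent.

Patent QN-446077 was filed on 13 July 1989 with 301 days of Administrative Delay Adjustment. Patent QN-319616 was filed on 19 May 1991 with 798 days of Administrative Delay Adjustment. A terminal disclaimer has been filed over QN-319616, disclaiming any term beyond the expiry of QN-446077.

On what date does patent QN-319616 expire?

2013-05-10

Natural term of QN-319616:
  Base: filing + 23 years → 19 May 2014.
  Administrative Delay Adjustment: +798 days → 25 July 2016.
Expiry of referenced patent QN-446077:
  Base: filing + 23 years → 13 July 2012.
  Administrative Delay Adjustment: +301 days → 10 May 2013.
Terminal disclaimer: QN-319616 expires on the earlier of 25 July 2016 and 10 May 2013.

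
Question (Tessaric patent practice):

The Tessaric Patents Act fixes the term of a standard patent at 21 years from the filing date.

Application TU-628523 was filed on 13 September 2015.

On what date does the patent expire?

Filing date + 21 years → 13 September 2036.

2036-09-13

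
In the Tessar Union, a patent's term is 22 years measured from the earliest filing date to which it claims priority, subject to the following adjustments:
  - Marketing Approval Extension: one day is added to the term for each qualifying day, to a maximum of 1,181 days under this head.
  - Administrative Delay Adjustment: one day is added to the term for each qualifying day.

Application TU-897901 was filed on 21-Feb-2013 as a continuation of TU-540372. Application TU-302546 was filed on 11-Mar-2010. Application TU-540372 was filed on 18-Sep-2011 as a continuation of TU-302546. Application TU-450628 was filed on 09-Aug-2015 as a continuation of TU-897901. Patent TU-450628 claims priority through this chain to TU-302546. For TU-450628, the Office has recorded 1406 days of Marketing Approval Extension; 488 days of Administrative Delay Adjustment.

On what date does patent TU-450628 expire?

October 5, 2036

Earliest priority filing: 11 March 2010.
Base term: 11 March 2010 + 22 years → 11 March 2032.
Marketing Approval Extension: 1406 days claimed exceeds the 1181-day cap, so +1181 days → 5 June 2035.
Administrative Delay Adjustment: +488 days → 5 October 2036.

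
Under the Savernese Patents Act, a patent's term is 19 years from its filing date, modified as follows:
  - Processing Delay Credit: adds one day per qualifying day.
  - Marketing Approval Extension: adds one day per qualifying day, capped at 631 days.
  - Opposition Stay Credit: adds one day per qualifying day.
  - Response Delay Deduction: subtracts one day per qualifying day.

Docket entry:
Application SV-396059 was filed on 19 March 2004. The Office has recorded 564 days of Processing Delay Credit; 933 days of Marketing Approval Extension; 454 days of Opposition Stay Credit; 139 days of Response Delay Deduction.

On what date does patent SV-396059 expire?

Base term: filing date + 19 years → 19 March 2023.
Processing Delay Credit: +564 days → 3 October 2024.
Marketing Approval Extension: 933 days claimed exceeds the 631-day cap, so +631 days → 26 June 2026.
Opposition Stay Credit: +454 days → 23 September 2027.
Response Delay Deduction: −139 days → 7 May 2027.

2027-05-07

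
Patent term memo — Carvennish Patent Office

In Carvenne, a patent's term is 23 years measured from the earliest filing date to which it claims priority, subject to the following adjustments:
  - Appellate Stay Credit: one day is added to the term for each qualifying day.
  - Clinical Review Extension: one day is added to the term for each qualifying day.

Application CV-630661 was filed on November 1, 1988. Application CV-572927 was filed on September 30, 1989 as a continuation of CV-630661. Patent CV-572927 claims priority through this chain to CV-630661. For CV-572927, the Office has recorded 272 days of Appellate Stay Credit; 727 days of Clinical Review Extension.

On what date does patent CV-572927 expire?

July 27, 2014

Earliest priority filing: 1 November 1988.
Base term: 1 November 1988 + 23 years → 1 November 2011.
Appellate Stay Credit: +272 days → 30 July 2012.
Clinical Review Extension: +727 days → 27 July 2014.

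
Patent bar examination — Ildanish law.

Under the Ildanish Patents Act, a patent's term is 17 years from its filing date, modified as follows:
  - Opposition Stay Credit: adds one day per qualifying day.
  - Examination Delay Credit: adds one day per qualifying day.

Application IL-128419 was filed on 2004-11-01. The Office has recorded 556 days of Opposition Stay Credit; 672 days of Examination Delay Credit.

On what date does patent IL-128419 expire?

2025-03-13

Base term: filing date + 17 years → 1 November 2021.
Opposition Stay Credit: +556 days → 11 May 2023.
Examination Delay Credit: +672 days → 13 March 2025.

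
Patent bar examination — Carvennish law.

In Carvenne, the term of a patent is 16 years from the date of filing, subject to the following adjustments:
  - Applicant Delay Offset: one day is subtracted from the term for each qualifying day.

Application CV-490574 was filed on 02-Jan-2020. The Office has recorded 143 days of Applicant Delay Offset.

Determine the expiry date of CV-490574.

August 12, 2035

Base term: filing date + 16 years → 2 January 2036.
Applicant Delay Offset: −143 days → 12 August 2035.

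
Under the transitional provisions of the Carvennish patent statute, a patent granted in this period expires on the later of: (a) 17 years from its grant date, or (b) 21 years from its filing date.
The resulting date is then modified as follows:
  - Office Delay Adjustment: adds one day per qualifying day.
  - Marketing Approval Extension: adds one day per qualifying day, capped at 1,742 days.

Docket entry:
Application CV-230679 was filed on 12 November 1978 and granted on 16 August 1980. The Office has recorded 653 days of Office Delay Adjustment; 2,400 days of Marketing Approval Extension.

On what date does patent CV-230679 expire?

(a) grant + 17 years → 16 August 1997.
(b) filing + 21 years → 12 November 1999.
Later of the two: 12 November 1999.
Office Delay Adjustment: +653 days → 26 August 2001.
Marketing Approval Extension: 2400 days claimed exceeds the 1742-day cap, so +1742 days → 3 June 2006.

2006-06-03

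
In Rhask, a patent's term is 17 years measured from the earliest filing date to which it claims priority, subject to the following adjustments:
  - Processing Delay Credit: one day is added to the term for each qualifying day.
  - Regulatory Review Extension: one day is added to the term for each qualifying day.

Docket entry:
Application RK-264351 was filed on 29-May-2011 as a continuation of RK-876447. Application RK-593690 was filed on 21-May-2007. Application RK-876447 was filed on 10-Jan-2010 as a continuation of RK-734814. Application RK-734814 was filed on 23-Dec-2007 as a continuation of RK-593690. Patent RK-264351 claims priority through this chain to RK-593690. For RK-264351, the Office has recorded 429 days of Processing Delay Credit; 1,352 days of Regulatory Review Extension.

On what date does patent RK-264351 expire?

2029-04-06

Earliest priority filing: 21 May 2007.
Base term: 21 May 2007 + 17 years → 21 May 2024.
Processing Delay Credit: +429 days → 24 July 2025.
Regulatory Review Extension: +1352 days → 6 April 2029.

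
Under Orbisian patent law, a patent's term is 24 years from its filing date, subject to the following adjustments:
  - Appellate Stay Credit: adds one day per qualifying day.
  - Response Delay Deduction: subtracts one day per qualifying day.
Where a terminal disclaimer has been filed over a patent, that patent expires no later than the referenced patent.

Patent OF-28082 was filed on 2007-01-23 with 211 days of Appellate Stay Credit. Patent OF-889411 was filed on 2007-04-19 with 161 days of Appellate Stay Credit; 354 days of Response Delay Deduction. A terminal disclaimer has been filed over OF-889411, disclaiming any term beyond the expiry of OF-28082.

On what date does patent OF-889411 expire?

Natural term of OF-889411:
  Base: filing + 24 years → 19 April 2031.
  Appellate Stay Credit: +161 days → 27 September 2031.
  Response Delay Deduction: −354 days → 8 October 2030.
Expiry of referenced patent OF-28082:
  Base: filing + 24 years → 23 January 2031.
  Appellate Stay Credit: +211 days → 22 August 2031.
Terminal disclaimer: OF-889411 expires on the earlier of 8 October 2030 and 22 August 2031.

October 8, 2030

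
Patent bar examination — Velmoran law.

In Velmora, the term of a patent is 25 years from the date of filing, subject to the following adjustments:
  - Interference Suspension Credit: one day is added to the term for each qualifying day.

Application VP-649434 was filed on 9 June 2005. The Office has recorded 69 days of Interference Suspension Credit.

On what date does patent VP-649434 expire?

August 17, 2030

Base term: filing date + 25 years → 9 June 2030.
Interference Suspension Credit: +69 days → 17 August 2030.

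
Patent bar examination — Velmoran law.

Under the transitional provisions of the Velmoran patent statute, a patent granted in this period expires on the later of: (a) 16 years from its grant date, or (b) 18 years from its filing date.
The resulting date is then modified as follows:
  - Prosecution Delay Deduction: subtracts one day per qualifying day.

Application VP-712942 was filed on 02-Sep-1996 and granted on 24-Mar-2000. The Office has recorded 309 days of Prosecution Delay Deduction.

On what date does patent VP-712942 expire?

May 20, 2015

(a) grant + 16 years → 24 March 2016.
(b) filing + 18 years → 2 September 2014.
Later of the two: 24 March 2016.
Prosecution Delay Deduction: −309 days → 20 May 2015.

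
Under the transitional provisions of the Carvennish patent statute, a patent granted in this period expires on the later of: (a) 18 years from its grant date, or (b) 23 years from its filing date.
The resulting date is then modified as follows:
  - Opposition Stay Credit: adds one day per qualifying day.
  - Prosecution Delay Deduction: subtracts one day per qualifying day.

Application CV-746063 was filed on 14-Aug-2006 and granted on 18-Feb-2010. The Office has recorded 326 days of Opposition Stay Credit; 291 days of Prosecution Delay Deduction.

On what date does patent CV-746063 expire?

(a) grant + 18 years → 18 February 2028.
(b) filing + 23 years → 14 August 2029.
Later of the two: 14 August 2029.
Opposition Stay Credit: +326 days → 6 July 2030.
Prosecution Delay Deduction: −291 days → 18 September 2029.

September 18, 2029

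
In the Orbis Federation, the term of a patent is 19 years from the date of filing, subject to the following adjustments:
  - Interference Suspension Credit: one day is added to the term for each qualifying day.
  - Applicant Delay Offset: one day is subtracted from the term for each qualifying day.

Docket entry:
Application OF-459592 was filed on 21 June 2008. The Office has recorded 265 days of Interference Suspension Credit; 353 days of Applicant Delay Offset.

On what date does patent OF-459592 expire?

Base term: filing date + 19 years → 21 June 2027.
Interference Suspension Credit: +265 days → 12 March 2028.
Applicant Delay Offset: −353 days → 25 March 2027.

2027-03-25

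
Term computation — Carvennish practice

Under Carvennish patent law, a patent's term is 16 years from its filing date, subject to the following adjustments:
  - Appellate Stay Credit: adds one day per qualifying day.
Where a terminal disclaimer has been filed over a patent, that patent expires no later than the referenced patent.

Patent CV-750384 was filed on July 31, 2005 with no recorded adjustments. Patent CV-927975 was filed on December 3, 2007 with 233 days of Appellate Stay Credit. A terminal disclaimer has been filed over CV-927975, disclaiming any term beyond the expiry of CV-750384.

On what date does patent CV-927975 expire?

2021-07-31

Natural term of CV-927975:
  Base: filing + 16 years → 3 December 2023.
  Appellate Stay Credit: +233 days → 23 July 2024.
Expiry of referenced patent CV-750384:
  Base: filing + 16 years → 31 July 2021.
Terminal disclaimer: CV-927975 expires on the earlier of 23 July 2024 and 31 July 2021.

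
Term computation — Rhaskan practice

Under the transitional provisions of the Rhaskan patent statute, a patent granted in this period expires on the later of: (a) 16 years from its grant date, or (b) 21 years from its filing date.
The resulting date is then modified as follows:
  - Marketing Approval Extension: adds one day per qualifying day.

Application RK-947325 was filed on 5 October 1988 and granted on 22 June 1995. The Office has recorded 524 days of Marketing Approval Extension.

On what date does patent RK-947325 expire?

(a) grant + 16 years → 22 June 2011.
(b) filing + 21 years → 5 October 2009.
Later of the two: 22 June 2011.
Marketing Approval Extension: +524 days → 27 November 2012.

November 27, 2012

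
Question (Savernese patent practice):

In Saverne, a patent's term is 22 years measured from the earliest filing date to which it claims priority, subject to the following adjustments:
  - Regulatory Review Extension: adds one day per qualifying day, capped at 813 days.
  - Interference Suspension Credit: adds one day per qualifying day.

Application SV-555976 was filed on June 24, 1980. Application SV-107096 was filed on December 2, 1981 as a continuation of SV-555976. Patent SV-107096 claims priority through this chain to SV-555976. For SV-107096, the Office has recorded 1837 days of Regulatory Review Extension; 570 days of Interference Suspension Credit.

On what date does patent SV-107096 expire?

Earliest priority filing: 24 June 1980.
Base term: 24 June 1980 + 22 years → 24 June 2002.
Regulatory Review Extension: 1837 days claimed exceeds the 813-day cap, so +813 days → 14 September 2004.
Interference Suspension Credit: +570 days → 7 April 2006.

2006-04-07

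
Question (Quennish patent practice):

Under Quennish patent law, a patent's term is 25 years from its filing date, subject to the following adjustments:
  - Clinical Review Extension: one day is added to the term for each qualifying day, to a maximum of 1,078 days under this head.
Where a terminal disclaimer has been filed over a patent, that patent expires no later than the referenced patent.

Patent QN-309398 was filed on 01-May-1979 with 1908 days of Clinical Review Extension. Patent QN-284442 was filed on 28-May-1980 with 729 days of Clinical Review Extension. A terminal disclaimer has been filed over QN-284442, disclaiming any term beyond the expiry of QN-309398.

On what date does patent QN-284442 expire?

April 14, 2007

Natural term of QN-284442:
  Base: filing + 25 years → 28 May 2005.
  Clinical Review Extension: 729 days (within the 1078-day cap) → +729 days → 27 May 2007.
Expiry of referenced patent QN-309398:
  Base: filing + 25 years → 1 May 2004.
  Clinical Review Extension: 1908 days claimed exceeds the 1078-day cap, so +1078 days → 14 April 2007.
Terminal disclaimer: QN-284442 expires on the earlier of 27 May 2007 and 14 April 2007.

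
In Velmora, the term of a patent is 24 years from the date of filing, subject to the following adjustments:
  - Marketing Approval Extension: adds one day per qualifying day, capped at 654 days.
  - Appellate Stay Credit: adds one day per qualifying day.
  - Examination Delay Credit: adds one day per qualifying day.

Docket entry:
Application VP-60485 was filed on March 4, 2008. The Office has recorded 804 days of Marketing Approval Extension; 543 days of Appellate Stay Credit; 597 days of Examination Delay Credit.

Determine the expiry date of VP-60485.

Base term: filing date + 24 years → 4 March 2032.
Marketing Approval Extension: 804 days claimed exceeds the 654-day cap, so +654 days → 18 December 2033.
Appellate Stay Credit: +543 days → 14 June 2035.
Examination Delay Credit: +597 days → 31 January 2037.

January 31, 2037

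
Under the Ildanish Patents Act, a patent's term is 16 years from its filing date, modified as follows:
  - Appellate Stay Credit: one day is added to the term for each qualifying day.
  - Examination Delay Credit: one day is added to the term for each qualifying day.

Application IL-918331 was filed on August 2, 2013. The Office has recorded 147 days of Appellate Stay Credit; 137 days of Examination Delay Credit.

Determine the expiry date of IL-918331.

Base term: filing date + 16 years → 2 August 2029.
Appellate Stay Credit: +147 days → 27 December 2029.
Examination Delay Credit: +137 days → 13 May 2030.

May 13, 2030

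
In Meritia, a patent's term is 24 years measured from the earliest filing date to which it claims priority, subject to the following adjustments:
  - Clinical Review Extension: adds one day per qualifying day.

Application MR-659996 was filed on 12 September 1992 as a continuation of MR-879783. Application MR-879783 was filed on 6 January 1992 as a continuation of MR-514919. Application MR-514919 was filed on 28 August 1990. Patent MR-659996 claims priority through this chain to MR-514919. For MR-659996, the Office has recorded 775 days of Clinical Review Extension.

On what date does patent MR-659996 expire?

October 11, 2016

Earliest priority filing: 28 August 1990.
Base term: 28 August 1990 + 24 years → 28 August 2014.
Clinical Review Extension: +775 days → 11 October 2016.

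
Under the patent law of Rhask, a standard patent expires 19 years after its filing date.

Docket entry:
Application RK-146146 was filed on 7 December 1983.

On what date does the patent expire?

December 7, 2002

Filing date + 19 years → 7 December 2002.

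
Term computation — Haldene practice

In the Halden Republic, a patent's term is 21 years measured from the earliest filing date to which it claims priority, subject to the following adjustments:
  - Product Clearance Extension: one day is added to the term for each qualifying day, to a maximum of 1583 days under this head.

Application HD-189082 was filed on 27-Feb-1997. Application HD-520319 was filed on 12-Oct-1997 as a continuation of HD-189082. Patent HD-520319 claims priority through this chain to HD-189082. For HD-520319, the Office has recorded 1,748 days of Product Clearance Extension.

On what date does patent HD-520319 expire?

June 29, 2022

Earliest priority filing: 27 February 1997.
Base term: 27 February 1997 + 21 years → 27 February 2018.
Product Clearance Extension: 1748 days claimed exceeds the 1583-day cap, so +1583 days → 29 June 2022.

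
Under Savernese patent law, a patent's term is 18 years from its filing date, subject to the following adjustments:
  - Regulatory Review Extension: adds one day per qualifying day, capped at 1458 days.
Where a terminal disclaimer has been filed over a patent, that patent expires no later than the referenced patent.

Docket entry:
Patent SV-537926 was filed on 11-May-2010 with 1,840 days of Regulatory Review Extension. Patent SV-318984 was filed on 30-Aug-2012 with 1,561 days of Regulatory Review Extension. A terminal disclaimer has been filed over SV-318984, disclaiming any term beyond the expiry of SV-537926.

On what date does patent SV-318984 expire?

Natural term of SV-318984:
  Base: filing + 18 years → 30 August 2030.
  Regulatory Review Extension: 1561 days claimed exceeds the 1458-day cap, so +1458 days → 27 August 2034.
Expiry of referenced patent SV-537926:
  Base: filing + 18 years → 11 May 2028.
  Regulatory Review Extension: 1840 days claimed exceeds the 1458-day cap, so +1458 days → 8 May 2032.
Terminal disclaimer: SV-318984 expires on the earlier of 27 August 2034 and 8 May 2032.

May 8, 2032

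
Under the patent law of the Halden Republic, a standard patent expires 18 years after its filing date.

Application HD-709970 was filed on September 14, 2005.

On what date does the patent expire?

Filing date + 18 years → 14 September 2023.

2023-09-14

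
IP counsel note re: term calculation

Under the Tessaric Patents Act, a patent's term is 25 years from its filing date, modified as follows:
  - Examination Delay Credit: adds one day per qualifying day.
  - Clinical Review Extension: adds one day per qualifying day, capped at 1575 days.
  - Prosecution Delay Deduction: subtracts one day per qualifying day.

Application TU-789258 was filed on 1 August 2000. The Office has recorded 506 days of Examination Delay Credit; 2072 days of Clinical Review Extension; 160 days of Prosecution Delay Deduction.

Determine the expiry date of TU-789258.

2030-11-04

Base term: filing date + 25 years → 1 August 2025.
Examination Delay Credit: +506 days → 20 December 2026.
Clinical Review Extension: 2072 days claimed exceeds the 1575-day cap, so +1575 days → 13 April 2031.
Prosecution Delay Deduction: −160 days → 4 November 2030.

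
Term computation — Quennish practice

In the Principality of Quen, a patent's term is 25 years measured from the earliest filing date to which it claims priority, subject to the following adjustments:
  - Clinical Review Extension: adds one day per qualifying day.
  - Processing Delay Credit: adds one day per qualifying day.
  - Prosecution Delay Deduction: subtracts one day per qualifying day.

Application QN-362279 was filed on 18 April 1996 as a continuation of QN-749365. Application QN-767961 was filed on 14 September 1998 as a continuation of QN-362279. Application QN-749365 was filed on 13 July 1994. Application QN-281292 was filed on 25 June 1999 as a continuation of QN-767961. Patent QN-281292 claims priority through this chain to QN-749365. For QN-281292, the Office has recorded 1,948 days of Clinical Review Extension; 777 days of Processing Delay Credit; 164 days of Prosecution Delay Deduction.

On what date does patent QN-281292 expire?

July 17, 2026

Earliest priority filing: 13 July 1994.
Base term: 13 July 1994 + 25 years → 13 July 2019.
Clinical Review Extension: +1948 days → 11 November 2024.
Processing Delay Credit: +777 days → 28 December 2026.
Prosecution Delay Deduction: −164 days → 17 July 2026.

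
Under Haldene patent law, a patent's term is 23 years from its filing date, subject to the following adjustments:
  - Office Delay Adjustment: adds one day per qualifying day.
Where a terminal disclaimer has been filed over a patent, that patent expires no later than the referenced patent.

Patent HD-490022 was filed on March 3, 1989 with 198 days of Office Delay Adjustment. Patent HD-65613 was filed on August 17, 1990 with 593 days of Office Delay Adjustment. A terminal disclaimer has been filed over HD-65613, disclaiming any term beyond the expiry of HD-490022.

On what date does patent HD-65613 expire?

September 17, 2012

Natural term of HD-65613:
  Base: filing + 23 years → 17 August 2013.
  Office Delay Adjustment: +593 days → 2 April 2015.
Expiry of referenced patent HD-490022:
  Base: filing + 23 years → 3 March 2012.
  Office Delay Adjustment: +198 days → 17 September 2012.
Terminal disclaimer: HD-65613 expires on the earlier of 2 April 2015 and 17 September 2012.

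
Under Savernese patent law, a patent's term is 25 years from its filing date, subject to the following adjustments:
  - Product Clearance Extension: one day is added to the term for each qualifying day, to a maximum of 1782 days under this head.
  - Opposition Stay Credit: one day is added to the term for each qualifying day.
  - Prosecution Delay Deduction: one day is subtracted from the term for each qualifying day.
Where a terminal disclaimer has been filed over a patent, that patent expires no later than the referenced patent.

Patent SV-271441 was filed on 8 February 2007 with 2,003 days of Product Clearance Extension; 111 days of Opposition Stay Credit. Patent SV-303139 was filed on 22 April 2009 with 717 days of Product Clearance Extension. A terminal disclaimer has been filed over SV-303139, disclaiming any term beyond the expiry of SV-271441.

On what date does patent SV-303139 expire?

April 8, 2036

Natural term of SV-303139:
  Base: filing + 25 years → 22 April 2034.
  Product Clearance Extension: 717 days (within the 1782-day cap) → +717 days → 8 April 2036.
Expiry of referenced patent SV-271441:
  Base: filing + 25 years → 8 February 2032.
  Product Clearance Extension: 2003 days claimed exceeds the 1782-day cap, so +1782 days → 25 December 2036.
  Opposition Stay Credit: +111 days → 15 April 2037.
Terminal disclaimer: SV-303139 expires on the earlier of 8 April 2036 and 15 April 2037.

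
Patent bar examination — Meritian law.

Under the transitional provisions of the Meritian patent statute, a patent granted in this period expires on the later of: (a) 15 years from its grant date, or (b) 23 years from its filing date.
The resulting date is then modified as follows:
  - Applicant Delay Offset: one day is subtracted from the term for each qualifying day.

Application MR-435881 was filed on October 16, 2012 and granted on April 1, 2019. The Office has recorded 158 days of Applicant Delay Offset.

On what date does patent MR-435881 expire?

(a) grant + 15 years → 1 April 2034.
(b) filing + 23 years → 16 October 2035.
Later of the two: 16 October 2035.
Applicant Delay Offset: −158 days → 11 May 2035.

May 11, 2035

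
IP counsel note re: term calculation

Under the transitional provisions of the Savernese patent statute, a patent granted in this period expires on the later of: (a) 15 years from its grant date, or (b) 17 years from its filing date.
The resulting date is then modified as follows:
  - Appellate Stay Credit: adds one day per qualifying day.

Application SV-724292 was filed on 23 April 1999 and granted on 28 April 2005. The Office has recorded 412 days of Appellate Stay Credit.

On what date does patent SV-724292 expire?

June 14, 2021

(a) grant + 15 years → 28 April 2020.
(b) filing + 17 years → 23 April 2016.
Later of the two: 28 April 2020.
Appellate Stay Credit: +412 days → 14 June 2021.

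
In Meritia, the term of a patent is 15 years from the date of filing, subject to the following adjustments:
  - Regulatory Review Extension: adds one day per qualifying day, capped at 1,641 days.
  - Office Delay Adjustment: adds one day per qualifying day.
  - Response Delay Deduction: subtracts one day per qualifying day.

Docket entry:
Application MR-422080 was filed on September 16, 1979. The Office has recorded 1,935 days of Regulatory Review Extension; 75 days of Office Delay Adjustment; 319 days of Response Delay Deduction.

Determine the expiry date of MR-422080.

Base term: filing date + 15 years → 16 September 1994.
Regulatory Review Extension: 1935 days claimed exceeds the 1641-day cap, so +1641 days → 15 March 1999.
Office Delay Adjustment: +75 days → 29 May 1999.
Response Delay Deduction: −319 days → 14 July 1998.

July 14, 1998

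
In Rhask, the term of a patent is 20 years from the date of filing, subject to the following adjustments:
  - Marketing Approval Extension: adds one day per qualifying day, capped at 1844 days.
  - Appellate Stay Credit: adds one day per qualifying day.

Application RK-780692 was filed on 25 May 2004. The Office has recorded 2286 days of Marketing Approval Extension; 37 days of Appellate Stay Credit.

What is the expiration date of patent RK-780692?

Base term: filing date + 20 years → 25 May 2024.
Marketing Approval Extension: 2286 days claimed exceeds the 1844-day cap, so +1844 days → 12 June 2029.
Appellate Stay Credit: +37 days → 19 July 2029.

July 19, 2029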